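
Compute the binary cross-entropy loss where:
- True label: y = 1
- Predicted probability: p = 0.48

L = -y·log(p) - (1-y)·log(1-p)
L = 0.734

L = -1·log(0.48) - 0·log(0.52) = -log(0.48) = 0.734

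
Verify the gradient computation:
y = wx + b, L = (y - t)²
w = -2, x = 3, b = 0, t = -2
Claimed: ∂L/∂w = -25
Incorrect

y = (-2)(3) + 0 = -6
∂L/∂y = 2(y - t) = 2(-6 - -2) = -8
∂y/∂w = x = 3
∂L/∂w = -8 × 3 = -24

Claimed value: -25
Incorrect: The correct gradient is -24.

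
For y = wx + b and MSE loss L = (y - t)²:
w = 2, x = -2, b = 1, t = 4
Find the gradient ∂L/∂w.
∂L/∂w = 28

y = wx + b = (2)(-2) + 1 = -3
∂L/∂y = 2(y - t) = 2(-3 - 4) = -14
∂y/∂w = x = -2
∂L/∂w = ∂L/∂y · ∂y/∂w = -14 × -2 = 28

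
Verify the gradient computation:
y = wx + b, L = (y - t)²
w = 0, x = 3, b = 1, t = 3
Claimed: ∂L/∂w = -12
Correct

y = (0)(3) + 1 = 1
∂L/∂y = 2(y - t) = 2(1 - 3) = -4
∂y/∂w = x = 3
∂L/∂w = -4 × 3 = -12

Claimed value: -12
Correct: The correct gradient is -12.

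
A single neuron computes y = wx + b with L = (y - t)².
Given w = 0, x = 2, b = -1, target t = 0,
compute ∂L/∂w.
∂L/∂w = -4

y = wx + b = (0)(2) + -1 = -1
∂L/∂y = 2(y - t) = 2(-1 - 0) = -2
∂y/∂w = x = 2
∂L/∂w = ∂L/∂y · ∂y/∂w = -2 × 2 = -4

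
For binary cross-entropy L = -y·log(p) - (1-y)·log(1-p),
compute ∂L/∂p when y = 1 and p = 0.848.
∂L/∂p = -1.179

∂L/∂p = -y/p + (1-y)/(1-p) = -1/0.848 + 0 = -1.179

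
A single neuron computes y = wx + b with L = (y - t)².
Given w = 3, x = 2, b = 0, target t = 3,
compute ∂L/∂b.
∂L/∂b = 6

y = wx + b = (3)(2) + 0 = 6
∂L/∂y = 2(y - t) = 2(6 - 3) = 6
∂y/∂b = 1
∂L/∂b = ∂L/∂y · ∂y/∂b = 6 × 1 = 6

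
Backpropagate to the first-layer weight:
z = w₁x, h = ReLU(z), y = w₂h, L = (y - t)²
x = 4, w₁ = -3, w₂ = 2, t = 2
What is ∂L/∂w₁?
∂L/∂w₁ = 0

Forward pass:
z = w₁x = -3×4 = -12
h = ReLU(-12) = 0
y = w₂h = 2×0 = 0

Backward pass:
∂L/∂y = 2(y - t) = 2(0 - 2) = -4
∂y/∂h = w₂ = 2
∂h/∂z = 0 (ReLU derivative)
∂z/∂w₁ = x = 4

∂L/∂w₁ = -4 × 2 × 0 × 4 = 0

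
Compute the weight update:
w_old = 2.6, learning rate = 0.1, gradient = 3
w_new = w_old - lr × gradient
w_new = 2.3

w_new = w - η·∂L/∂w = 2.6 - 0.1×(3) = 2.6 - (0.3) = 2.3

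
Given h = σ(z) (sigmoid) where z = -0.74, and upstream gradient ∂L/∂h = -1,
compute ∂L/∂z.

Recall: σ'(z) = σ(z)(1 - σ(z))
∂L/∂z = -0.2187

σ(-0.74) = 0.323
σ'(-0.74) = σ(-0.74)(1 - σ(-0.74)) = 0.323 × 0.677 = 0.2187
∂L/∂z = ∂L/∂h · σ'(z) = -1 × 0.2187 = -0.2187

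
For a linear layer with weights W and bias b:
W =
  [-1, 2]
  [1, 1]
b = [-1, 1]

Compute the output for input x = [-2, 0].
y = [1, -1]

Wx = [-1×-2 + 2×0, 1×-2 + 1×0]
   = [2, -2]
y = Wx + b = [2 + -1, -2 + 1] = [1, -1]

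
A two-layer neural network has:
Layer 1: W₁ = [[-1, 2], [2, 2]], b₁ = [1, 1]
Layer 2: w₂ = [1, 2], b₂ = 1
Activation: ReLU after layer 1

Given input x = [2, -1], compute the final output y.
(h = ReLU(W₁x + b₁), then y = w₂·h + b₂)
y = 7

Layer 1 pre-activation: z₁ = [-3, 3]
After ReLU: h = [0, 3]
Layer 2 output: y = 1×0 + 2×3 + 1 = 7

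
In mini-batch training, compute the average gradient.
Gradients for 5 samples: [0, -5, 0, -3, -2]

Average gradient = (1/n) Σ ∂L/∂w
Average gradient = -2

Average = (1/5)(0 + -5 + 0 + -3 + -2) = -10/5 = -2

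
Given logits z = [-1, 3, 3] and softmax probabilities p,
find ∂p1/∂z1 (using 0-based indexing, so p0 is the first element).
∂p1/∂z1 = 0.25

p = softmax(z) = [0.009075, 0.4955, 0.4955]
p1 = 0.4955

∂p1/∂z1 = p1(1 - p1) = 0.4955 × (1 - 0.4955) = 0.25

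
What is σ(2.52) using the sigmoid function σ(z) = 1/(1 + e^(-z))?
0.9255

sigmoid(2.52) = 1/(1 + e^(-2.52)) = 1/(1 + 0.08046) = 0.9255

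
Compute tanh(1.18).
0.8275

tanh(1.18) = (e^(1.18) - e^(-1.18))/(e^(1.18) + e^(-1.18)) = 0.8275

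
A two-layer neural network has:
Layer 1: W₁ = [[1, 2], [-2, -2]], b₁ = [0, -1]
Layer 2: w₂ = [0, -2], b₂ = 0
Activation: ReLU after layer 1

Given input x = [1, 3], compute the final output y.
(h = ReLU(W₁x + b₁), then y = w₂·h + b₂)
y = 0

Layer 1 pre-activation: z₁ = [7, -9]
After ReLU: h = [7, 0]
Layer 2 output: y = 0×7 + -2×0 + 0 = 0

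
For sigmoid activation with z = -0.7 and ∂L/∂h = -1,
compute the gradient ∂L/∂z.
∂L/∂z = -0.2217

σ(-0.7) = 0.3318
σ'(-0.7) = σ(-0.7)(1 - σ(-0.7)) = 0.3318 × 0.6682 = 0.2217
∂L/∂z = ∂L/∂h · σ'(z) = -1 × 0.2217 = -0.2217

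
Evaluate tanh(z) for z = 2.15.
0.9732

tanh(2.15) = (e^(2.15) - e^(-2.15))/(e^(2.15) + e^(-2.15)) = 0.9732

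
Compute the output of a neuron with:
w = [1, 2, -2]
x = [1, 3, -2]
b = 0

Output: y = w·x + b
y = 11

y = (1)(1) + (2)(3) + (-2)(-2) + 0 = 11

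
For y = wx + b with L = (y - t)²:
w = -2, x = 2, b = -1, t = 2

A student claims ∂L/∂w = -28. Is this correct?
Correct

y = (-2)(2) + -1 = -5
∂L/∂y = 2(y - t) = 2(-5 - 2) = -14
∂y/∂w = x = 2
∂L/∂w = -14 × 2 = -28

Claimed value: -28
Correct: The correct gradient is -28.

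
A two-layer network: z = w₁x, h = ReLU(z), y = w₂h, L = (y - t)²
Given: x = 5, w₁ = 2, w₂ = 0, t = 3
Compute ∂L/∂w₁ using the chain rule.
∂L/∂w₁ = 0

Forward pass:
z = w₁x = 2×5 = 10
h = ReLU(10) = 10
y = w₂h = 0×10 = 0

Backward pass:
∂L/∂y = 2(y - t) = 2(0 - 3) = -6
∂y/∂h = w₂ = 0
∂h/∂z = 1 (ReLU derivative)
∂z/∂w₁ = x = 5

∂L/∂w₁ = -6 × 0 × 1 × 5 = 0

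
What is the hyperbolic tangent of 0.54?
0.493

tanh(0.54) = (e^(0.54) - e^(-0.54))/(e^(0.54) + e^(-0.54)) = 0.493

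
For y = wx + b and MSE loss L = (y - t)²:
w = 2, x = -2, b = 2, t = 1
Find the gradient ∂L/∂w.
∂L/∂w = 12

y = wx + b = (2)(-2) + 2 = -2
∂L/∂y = 2(y - t) = 2(-2 - 1) = -6
∂y/∂w = x = -2
∂L/∂w = ∂L/∂y · ∂y/∂w = -6 × -2 = 12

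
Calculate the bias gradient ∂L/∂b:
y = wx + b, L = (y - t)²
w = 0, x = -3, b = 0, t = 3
∂L/∂b = -6

y = wx + b = (0)(-3) + 0 = 0
∂L/∂y = 2(y - t) = 2(0 - 3) = -6
∂y/∂b = 1
∂L/∂b = ∂L/∂y · ∂y/∂b = -6 × 1 = -6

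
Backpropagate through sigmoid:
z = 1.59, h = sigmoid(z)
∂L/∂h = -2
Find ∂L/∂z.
∂L/∂z = -0.2814

σ(1.59) = 0.8306
σ'(1.59) = σ(1.59)(1 - σ(1.59)) = 0.8306 × 0.1694 = 0.1407
∂L/∂z = ∂L/∂h · σ'(z) = -2 × 0.1407 = -0.2814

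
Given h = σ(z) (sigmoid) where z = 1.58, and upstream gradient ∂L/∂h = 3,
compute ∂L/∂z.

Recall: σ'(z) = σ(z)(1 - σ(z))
∂L/∂z = 0.4249

σ(1.58) = 0.8292
σ'(1.58) = σ(1.58)(1 - σ(1.58)) = 0.8292 × 0.1708 = 0.1416
∂L/∂z = ∂L/∂h · σ'(z) = 3 × 0.1416 = 0.4249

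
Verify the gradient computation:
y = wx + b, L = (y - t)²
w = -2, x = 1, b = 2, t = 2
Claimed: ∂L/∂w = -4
Correct

y = (-2)(1) + 2 = 0
∂L/∂y = 2(y - t) = 2(0 - 2) = -4
∂y/∂w = x = 1
∂L/∂w = -4 × 1 = -4

Claimed value: -4
Correct: The correct gradient is -4.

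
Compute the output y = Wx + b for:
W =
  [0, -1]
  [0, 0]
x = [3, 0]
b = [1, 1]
y = [1, 1]

Wx = [0×3 + -1×0, 0×3 + 0×0]
   = [0, 0]
y = Wx + b = [0 + 1, 0 + 1] = [1, 1]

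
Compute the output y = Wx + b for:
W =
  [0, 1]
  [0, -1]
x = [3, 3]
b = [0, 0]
y = [3, -3]

Wx = [0×3 + 1×3, 0×3 + -1×3]
   = [3, -3]
y = Wx + b = [3 + 0, -3 + 0] = [3, -3]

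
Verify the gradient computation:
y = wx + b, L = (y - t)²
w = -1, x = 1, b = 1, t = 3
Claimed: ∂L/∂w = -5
Incorrect

y = (-1)(1) + 1 = 0
∂L/∂y = 2(y - t) = 2(0 - 3) = -6
∂y/∂w = x = 1
∂L/∂w = -6 × 1 = -6

Claimed value: -5
Incorrect: The correct gradient is -6.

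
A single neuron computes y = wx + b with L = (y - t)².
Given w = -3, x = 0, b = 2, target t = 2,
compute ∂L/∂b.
∂L/∂b = 0

y = wx + b = (-3)(0) + 2 = 2
∂L/∂y = 2(y - t) = 2(2 - 2) = 0
∂y/∂b = 1
∂L/∂b = ∂L/∂y · ∂y/∂b = 0 × 1 = 0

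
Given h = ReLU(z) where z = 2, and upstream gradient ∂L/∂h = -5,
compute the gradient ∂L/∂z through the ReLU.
∂L/∂z = -5

h = ReLU(2) = 2
Since z > 0: ∂h/∂z = 1
∂L/∂z = ∂L/∂h · ∂h/∂z = -5 × 1 = -5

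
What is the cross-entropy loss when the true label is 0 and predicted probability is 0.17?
L = 0.1863

L = -0·log(0.17) - 1·log(0.83) = -log(0.83) = 0.1863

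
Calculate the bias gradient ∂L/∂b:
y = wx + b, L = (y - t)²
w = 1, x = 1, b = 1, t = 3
∂L/∂b = -2

y = wx + b = (1)(1) + 1 = 2
∂L/∂y = 2(y - t) = 2(2 - 3) = -2
∂y/∂b = 1
∂L/∂b = ∂L/∂y · ∂y/∂b = -2 × 1 = -2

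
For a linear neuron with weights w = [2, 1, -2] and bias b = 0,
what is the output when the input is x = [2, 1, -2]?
y = 9

y = (2)(2) + (1)(1) + (-2)(-2) + 0 = 9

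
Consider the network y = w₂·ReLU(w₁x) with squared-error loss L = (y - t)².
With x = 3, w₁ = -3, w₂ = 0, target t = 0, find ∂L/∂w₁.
∂L/∂w₁ = 0

Forward pass:
z = w₁x = -3×3 = -9
h = ReLU(-9) = 0
y = w₂h = 0×0 = 0

Backward pass:
∂L/∂y = 2(y - t) = 2(0 - 0) = 0
∂y/∂h = w₂ = 0
∂h/∂z = 0 (ReLU derivative)
∂z/∂w₁ = x = 3

∂L/∂w₁ = 0 × 0 × 0 × 3 = 0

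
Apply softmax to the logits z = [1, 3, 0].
p = [0.1142, 0.8438, 0.042]

exp(z) = [2.718, 20.09, 1]
Sum = 23.8
p = [0.1142, 0.8438, 0.042]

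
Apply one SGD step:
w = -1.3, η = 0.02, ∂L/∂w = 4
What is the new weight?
w_new = -1.38

w_new = w - η·∂L/∂w = -1.3 - 0.02×(4) = -1.3 - (0.08) = -1.38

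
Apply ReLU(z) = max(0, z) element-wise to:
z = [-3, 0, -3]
h = [0, 0, 0]

ReLU applied element-wise: max(0,-3)=0, max(0,0)=0, max(0,-3)=0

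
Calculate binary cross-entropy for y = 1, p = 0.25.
L = 1.386

L = -1·log(0.25) - 0·log(0.75) = -log(0.25) = 1.386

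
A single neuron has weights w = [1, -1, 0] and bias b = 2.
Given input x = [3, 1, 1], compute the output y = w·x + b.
y = 4

y = (1)(3) + (-1)(1) + (0)(1) + 2 = 4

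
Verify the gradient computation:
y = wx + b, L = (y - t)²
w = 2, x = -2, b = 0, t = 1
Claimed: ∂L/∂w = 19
Incorrect

y = (2)(-2) + 0 = -4
∂L/∂y = 2(y - t) = 2(-4 - 1) = -10
∂y/∂w = x = -2
∂L/∂w = -10 × -2 = 20

Claimed value: 19
Incorrect: The correct gradient is 20.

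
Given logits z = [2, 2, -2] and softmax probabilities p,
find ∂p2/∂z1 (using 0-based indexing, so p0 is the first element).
∂p2/∂z1 = -0.004496

p = softmax(z) = [0.4955, 0.4955, 0.009075]
p2 = 0.009075, p1 = 0.4955

∂p2/∂z1 = -p2 × p1 = -0.009075 × 0.4955 = -0.004496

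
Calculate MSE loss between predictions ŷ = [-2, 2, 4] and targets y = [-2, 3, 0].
MSE = 5.667

MSE = (1/3)((-2--2)² + (2-3)² + (4-0)²) = (1/3)(0 + 1 + 16) = 5.667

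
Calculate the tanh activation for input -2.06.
-0.968

tanh(-2.06) = (e^(-2.06) - e^(2.06))/(e^(-2.06) + e^(2.06)) = -0.968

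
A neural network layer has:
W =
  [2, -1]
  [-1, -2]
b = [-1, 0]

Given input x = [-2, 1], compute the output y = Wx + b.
y = [-6, 0]

Wx = [2×-2 + -1×1, -1×-2 + -2×1]
   = [-5, 0]
y = Wx + b = [-5 + -1, 0 + 0] = [-6, 0]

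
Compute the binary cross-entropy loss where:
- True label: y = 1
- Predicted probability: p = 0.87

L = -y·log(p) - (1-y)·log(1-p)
L = 0.1393

L = -1·log(0.87) - 0·log(0.13) = -log(0.87) = 0.1393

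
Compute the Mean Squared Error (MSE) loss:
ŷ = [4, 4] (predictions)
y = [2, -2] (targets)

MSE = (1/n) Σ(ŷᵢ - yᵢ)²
MSE = 20

MSE = (1/2)((4-2)² + (4--2)²) = (1/2)(4 + 36) = 20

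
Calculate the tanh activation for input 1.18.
0.8275

tanh(1.18) = (e^(1.18) - e^(-1.18))/(e^(1.18) + e^(-1.18)) = 0.8275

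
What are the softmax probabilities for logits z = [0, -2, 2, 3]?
p = [0.035, 0.0047, 0.2583, 0.702]

exp(z) = [1, 0.1353, 7.389, 20.09]
Sum = 28.61
p = [0.035, 0.0047, 0.2583, 0.702]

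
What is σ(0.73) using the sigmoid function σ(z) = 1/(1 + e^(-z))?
0.6748

sigmoid(0.73) = 1/(1 + e^(-0.73)) = 1/(1 + 0.4819) = 0.6748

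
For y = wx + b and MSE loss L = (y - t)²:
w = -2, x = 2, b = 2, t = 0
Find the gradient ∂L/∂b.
∂L/∂b = -4

y = wx + b = (-2)(2) + 2 = -2
∂L/∂y = 2(y - t) = 2(-2 - 0) = -4
∂y/∂b = 1
∂L/∂b = ∂L/∂y · ∂y/∂b = -4 × 1 = -4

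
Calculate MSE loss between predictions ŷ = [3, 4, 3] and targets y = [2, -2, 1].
MSE = 13.67

MSE = (1/3)((3-2)² + (4--2)² + (3-1)²) = (1/3)(1 + 36 + 4) = 13.67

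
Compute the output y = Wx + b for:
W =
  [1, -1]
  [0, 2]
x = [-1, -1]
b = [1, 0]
y = [1, -2]

Wx = [1×-1 + -1×-1, 0×-1 + 2×-1]
   = [0, -2]
y = Wx + b = [0 + 1, -2 + 0] = [1, -2]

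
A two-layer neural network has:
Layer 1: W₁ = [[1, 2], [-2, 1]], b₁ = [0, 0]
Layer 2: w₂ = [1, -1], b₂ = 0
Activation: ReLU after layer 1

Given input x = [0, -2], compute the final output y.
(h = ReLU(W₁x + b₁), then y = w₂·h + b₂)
y = 0

Layer 1 pre-activation: z₁ = [-4, -2]
After ReLU: h = [0, 0]
Layer 2 output: y = 1×0 + -1×0 + 0 = 0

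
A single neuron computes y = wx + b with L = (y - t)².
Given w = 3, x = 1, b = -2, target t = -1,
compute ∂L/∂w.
∂L/∂w = 4

y = wx + b = (3)(1) + -2 = 1
∂L/∂y = 2(y - t) = 2(1 - -1) = 4
∂y/∂w = x = 1
∂L/∂w = ∂L/∂y · ∂y/∂w = 4 × 1 = 4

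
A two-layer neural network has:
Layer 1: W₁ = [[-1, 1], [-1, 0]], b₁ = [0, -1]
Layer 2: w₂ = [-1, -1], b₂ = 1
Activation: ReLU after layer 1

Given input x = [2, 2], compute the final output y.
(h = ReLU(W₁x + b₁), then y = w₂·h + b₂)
y = 1

Layer 1 pre-activation: z₁ = [0, -3]
After ReLU: h = [0, 0]
Layer 2 output: y = -1×0 + -1×0 + 1 = 1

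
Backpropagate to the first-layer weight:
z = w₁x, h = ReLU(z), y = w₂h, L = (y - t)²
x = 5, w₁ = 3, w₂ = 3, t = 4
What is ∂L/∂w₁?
∂L/∂w₁ = 1230

Forward pass:
z = w₁x = 3×5 = 15
h = ReLU(15) = 15
y = w₂h = 3×15 = 45

Backward pass:
∂L/∂y = 2(y - t) = 2(45 - 4) = 82
∂y/∂h = w₂ = 3
∂h/∂z = 1 (ReLU derivative)
∂z/∂w₁ = x = 5

∂L/∂w₁ = 82 × 3 × 1 × 5 = 1230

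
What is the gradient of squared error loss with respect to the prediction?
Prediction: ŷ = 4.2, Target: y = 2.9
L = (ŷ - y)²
∂L/∂ŷ = 2.6

∂L/∂ŷ = 2(ŷ - y) = 2(4.2 - 2.9) = 2(1.3) = 2.6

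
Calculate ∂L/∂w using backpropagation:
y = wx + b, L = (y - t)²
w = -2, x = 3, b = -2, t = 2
∂L/∂w = -60

y = wx + b = (-2)(3) + -2 = -8
∂L/∂y = 2(y - t) = 2(-8 - 2) = -20
∂y/∂w = x = 3
∂L/∂w = ∂L/∂y · ∂y/∂w = -20 × 3 = -60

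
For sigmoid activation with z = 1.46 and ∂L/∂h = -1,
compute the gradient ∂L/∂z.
∂L/∂z = -0.1529

σ(1.46) = 0.8115
σ'(1.46) = σ(1.46)(1 - σ(1.46)) = 0.8115 × 0.1885 = 0.1529
∂L/∂z = ∂L/∂h · σ'(z) = -1 × 0.1529 = -0.1529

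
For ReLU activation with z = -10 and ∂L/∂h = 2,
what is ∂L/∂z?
∂L/∂z = 0

h = ReLU(-10) = 0
Since z < 0: ∂h/∂z = 0
∂L/∂z = ∂L/∂h · ∂h/∂z = 2 × 0 = 0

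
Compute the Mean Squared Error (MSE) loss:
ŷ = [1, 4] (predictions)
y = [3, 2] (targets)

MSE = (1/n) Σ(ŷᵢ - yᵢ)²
MSE = 4

MSE = (1/2)((1-3)² + (4-2)²) = (1/2)(4 + 4) = 4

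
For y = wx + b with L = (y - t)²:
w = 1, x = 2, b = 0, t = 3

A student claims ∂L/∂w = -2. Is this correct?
Incorrect

y = (1)(2) + 0 = 2
∂L/∂y = 2(y - t) = 2(2 - 3) = -2
∂y/∂w = x = 2
∂L/∂w = -2 × 2 = -4

Claimed value: -2
Incorrect: The correct gradient is -4.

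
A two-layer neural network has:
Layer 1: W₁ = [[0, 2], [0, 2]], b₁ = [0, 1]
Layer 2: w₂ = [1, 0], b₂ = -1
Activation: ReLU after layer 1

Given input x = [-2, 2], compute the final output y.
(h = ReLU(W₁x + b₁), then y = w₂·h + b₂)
y = 3

Layer 1 pre-activation: z₁ = [4, 5]
After ReLU: h = [4, 5]
Layer 2 output: y = 1×4 + 0×5 + -1 = 3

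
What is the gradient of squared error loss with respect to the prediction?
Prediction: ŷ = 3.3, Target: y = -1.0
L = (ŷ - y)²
∂L/∂ŷ = 8.6

∂L/∂ŷ = 2(ŷ - y) = 2(3.3 - -1.0) = 2(4.3) = 8.6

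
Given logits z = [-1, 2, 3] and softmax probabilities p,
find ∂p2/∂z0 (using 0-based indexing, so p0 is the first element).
∂p2/∂z0 = -0.009532

p = softmax(z) = [0.01321, 0.2654, 0.7214]
p2 = 0.7214, p0 = 0.01321

∂p2/∂z0 = -p2 × p0 = -0.7214 × 0.01321 = -0.009532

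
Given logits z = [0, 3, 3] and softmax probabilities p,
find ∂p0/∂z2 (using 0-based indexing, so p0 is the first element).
∂p0/∂z2 = -0.01185

p = softmax(z) = [0.02429, 0.4879, 0.4879]
p0 = 0.02429, p2 = 0.4879

∂p0/∂z2 = -p0 × p2 = -0.02429 × 0.4879 = -0.01185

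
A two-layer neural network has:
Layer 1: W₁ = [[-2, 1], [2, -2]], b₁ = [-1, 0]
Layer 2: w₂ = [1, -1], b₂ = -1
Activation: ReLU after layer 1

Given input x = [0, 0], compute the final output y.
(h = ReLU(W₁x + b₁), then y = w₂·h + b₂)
y = -1

Layer 1 pre-activation: z₁ = [-1, 0]
After ReLU: h = [0, 0]
Layer 2 output: y = 1×0 + -1×0 + -1 = -1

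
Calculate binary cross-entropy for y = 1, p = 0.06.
L = 2.813

L = -1·log(0.06) - 0·log(0.94) = -log(0.06) = 2.813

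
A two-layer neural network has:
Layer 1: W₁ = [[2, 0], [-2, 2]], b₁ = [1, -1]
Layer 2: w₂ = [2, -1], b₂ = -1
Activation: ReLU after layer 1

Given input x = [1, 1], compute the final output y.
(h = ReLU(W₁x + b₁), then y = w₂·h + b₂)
y = 5

Layer 1 pre-activation: z₁ = [3, -1]
After ReLU: h = [3, 0]
Layer 2 output: y = 2×3 + -1×0 + -1 = 5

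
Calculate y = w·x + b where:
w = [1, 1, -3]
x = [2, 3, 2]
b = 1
y = 0

y = (1)(2) + (1)(3) + (-3)(2) + 1 = 0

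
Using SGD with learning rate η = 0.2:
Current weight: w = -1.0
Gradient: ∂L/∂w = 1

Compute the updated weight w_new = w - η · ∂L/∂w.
w_new = -1.2

w_new = w - η·∂L/∂w = -1.0 - 0.2×(1) = -1.0 - (0.2) = -1.2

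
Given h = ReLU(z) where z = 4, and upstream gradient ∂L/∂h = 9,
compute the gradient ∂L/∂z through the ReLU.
∂L/∂z = 9

h = ReLU(4) = 4
Since z > 0: ∂h/∂z = 1
∂L/∂z = ∂L/∂h · ∂h/∂z = 9 × 1 = 9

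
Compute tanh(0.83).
0.6805

tanh(0.83) = (e^(0.83) - e^(-0.83))/(e^(0.83) + e^(-0.83)) = 0.6805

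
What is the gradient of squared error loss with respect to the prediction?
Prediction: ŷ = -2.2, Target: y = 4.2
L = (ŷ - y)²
∂L/∂ŷ = -12.8

∂L/∂ŷ = 2(ŷ - y) = 2(-2.2 - 4.2) = 2(-6.4) = -12.8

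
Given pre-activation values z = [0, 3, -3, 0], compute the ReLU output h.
h = [0, 3, 0, 0]

ReLU applied element-wise: max(0,0)=0, max(0,3)=3, max(0,-3)=0, max(0,0)=0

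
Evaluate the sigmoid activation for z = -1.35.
0.2059

sigmoid(-1.35) = 1/(1 + e^(1.35)) = 1/(1 + 3.857) = 0.2059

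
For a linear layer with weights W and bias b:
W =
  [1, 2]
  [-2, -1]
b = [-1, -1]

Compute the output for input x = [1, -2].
y = [-4, -1]

Wx = [1×1 + 2×-2, -2×1 + -1×-2]
   = [-3, 0]
y = Wx + b = [-3 + -1, 0 + -1] = [-4, -1]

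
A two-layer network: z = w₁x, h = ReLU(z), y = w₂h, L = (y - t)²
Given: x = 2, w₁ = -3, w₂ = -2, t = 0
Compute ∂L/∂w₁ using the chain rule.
∂L/∂w₁ = 0

Forward pass:
z = w₁x = -3×2 = -6
h = ReLU(-6) = 0
y = w₂h = -2×0 = 0

Backward pass:
∂L/∂y = 2(y - t) = 2(0 - 0) = 0
∂y/∂h = w₂ = -2
∂h/∂z = 0 (ReLU derivative)
∂z/∂w₁ = x = 2

∂L/∂w₁ = 0 × -2 × 0 × 2 = 0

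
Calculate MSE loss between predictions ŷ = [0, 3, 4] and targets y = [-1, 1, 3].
MSE = 2

MSE = (1/3)((0--1)² + (3-1)² + (4-3)²) = (1/3)(1 + 4 + 1) = 2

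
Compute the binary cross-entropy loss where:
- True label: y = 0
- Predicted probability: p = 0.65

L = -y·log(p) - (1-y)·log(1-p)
L = 1.05

L = -0·log(0.65) - 1·log(0.35) = -log(0.35) = 1.05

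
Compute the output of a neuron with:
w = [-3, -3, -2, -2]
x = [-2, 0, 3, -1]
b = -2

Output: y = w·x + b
y = 0

y = (-3)(-2) + (-3)(0) + (-2)(3) + (-2)(-1) + -2 = 0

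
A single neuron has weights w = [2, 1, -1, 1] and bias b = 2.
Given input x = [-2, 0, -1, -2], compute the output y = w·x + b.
y = -3

y = (2)(-2) + (1)(0) + (-1)(-1) + (1)(-2) + 2 = -3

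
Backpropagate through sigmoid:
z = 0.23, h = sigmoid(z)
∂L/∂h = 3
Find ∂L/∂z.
∂L/∂z = 0.7402

σ(0.23) = 0.5572
σ'(0.23) = σ(0.23)(1 - σ(0.23)) = 0.5572 × 0.4428 = 0.2467
∂L/∂z = ∂L/∂h · σ'(z) = 3 × 0.2467 = 0.7402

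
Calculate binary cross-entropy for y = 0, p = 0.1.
L = 0.1054

L = -0·log(0.1) - 1·log(0.9) = -log(0.9) = 0.1054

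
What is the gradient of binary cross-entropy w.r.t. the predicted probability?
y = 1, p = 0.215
∂L/∂p = -4.651

∂L/∂p = -y/p + (1-y)/(1-p) = -1/0.215 + 0 = -4.651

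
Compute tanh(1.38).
0.881

tanh(1.38) = (e^(1.38) - e^(-1.38))/(e^(1.38) + e^(-1.38)) = 0.881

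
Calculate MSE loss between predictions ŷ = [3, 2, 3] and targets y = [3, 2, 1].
MSE = 1.333

MSE = (1/3)((3-3)² + (2-2)² + (3-1)²) = (1/3)(0 + 0 + 4) = 1.333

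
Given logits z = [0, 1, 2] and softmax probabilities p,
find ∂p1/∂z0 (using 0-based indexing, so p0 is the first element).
∂p1/∂z0 = -0.02203

p = softmax(z) = [0.09003, 0.2447, 0.6652]
p1 = 0.2447, p0 = 0.09003

∂p1/∂z0 = -p1 × p0 = -0.2447 × 0.09003 = -0.02203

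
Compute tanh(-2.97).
-0.9947

tanh(-2.97) = (e^(-2.97) - e^(2.97))/(e^(-2.97) + e^(2.97)) = -0.9947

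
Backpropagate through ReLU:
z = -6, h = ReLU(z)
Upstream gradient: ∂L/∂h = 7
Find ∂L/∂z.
∂L/∂z = 0

h = ReLU(-6) = 0
Since z < 0: ∂h/∂z = 0
∂L/∂z = ∂L/∂h · ∂h/∂z = 7 × 0 = 0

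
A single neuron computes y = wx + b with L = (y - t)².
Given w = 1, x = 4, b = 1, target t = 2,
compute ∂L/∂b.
∂L/∂b = 6

y = wx + b = (1)(4) + 1 = 5
∂L/∂y = 2(y - t) = 2(5 - 2) = 6
∂y/∂b = 1
∂L/∂b = ∂L/∂y · ∂y/∂b = 6 × 1 = 6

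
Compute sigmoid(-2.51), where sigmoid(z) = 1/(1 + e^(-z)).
0.07516

sigmoid(-2.51) = 1/(1 + e^(2.51)) = 1/(1 + 12.3) = 0.07516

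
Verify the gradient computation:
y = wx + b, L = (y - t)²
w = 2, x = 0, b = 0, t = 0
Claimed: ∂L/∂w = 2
Incorrect

y = (2)(0) + 0 = 0
∂L/∂y = 2(y - t) = 2(0 - 0) = 0
∂y/∂w = x = 0
∂L/∂w = 0 × 0 = 0

Claimed value: 2
Incorrect: The correct gradient is 0.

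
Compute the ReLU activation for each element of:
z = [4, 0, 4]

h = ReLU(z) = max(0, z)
h = [4, 0, 4]

ReLU applied element-wise: max(0,4)=4, max(0,0)=0, max(0,4)=4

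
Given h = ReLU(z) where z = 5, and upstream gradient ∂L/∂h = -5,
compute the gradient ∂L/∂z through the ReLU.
∂L/∂z = -5

h = ReLU(5) = 5
Since z > 0: ∂h/∂z = 1
∂L/∂z = ∂L/∂h · ∂h/∂z = -5 × 1 = -5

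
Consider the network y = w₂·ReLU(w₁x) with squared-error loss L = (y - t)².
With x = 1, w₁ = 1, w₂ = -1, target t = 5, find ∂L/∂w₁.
∂L/∂w₁ = 12

Forward pass:
z = w₁x = 1×1 = 1
h = ReLU(1) = 1
y = w₂h = -1×1 = -1

Backward pass:
∂L/∂y = 2(y - t) = 2(-1 - 5) = -12
∂y/∂h = w₂ = -1
∂h/∂z = 1 (ReLU derivative)
∂z/∂w₁ = x = 1

∂L/∂w₁ = -12 × -1 × 1 × 1 = 12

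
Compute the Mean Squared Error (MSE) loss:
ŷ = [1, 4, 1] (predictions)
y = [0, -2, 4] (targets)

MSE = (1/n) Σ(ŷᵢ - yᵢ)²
MSE = 15.33

MSE = (1/3)((1-0)² + (4--2)² + (1-4)²) = (1/3)(1 + 36 + 9) = 15.33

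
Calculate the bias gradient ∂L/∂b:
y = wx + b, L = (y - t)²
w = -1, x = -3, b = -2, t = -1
∂L/∂b = 4

y = wx + b = (-1)(-3) + -2 = 1
∂L/∂y = 2(y - t) = 2(1 - -1) = 4
∂y/∂b = 1
∂L/∂b = ∂L/∂y · ∂y/∂b = 4 × 1 = 4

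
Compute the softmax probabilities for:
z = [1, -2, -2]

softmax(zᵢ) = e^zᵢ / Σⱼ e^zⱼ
p = [0.9094, 0.0453, 0.0453]

exp(z) = [2.718, 0.1353, 0.1353]
Sum = 2.989
p = [0.9094, 0.0453, 0.0453]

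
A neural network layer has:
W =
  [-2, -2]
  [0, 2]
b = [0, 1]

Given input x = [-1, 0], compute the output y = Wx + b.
y = [2, 1]

Wx = [-2×-1 + -2×0, 0×-1 + 2×0]
   = [2, 0]
y = Wx + b = [2 + 0, 0 + 1] = [2, 1]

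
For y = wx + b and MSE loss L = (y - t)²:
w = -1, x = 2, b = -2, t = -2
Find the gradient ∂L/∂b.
∂L/∂b = -4

y = wx + b = (-1)(2) + -2 = -4
∂L/∂y = 2(y - t) = 2(-4 - -2) = -4
∂y/∂b = 1
∂L/∂b = ∂L/∂y · ∂y/∂b = -4 × 1 = -4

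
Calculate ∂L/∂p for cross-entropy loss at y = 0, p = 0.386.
∂L/∂p = 1.629

∂L/∂p = -y/p + (1-y)/(1-p) = 0 + 1/0.614 = 1.629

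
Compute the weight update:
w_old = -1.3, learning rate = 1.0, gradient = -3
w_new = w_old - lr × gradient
w_new = 1.7

w_new = w - η·∂L/∂w = -1.3 - 1.0×(-3) = -1.3 - (-3) = 1.7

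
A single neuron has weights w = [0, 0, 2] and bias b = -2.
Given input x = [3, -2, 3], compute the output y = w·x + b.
y = 4

y = (0)(3) + (0)(-2) + (2)(3) + -2 = 4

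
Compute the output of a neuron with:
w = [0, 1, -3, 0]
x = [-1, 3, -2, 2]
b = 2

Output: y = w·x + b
y = 11

y = (0)(-1) + (1)(3) + (-3)(-2) + (0)(2) + 2 = 11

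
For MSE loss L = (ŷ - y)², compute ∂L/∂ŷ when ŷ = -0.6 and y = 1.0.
∂L/∂ŷ = -3.2

∂L/∂ŷ = 2(ŷ - y) = 2(-0.6 - 1.0) = 2(-1.6) = -3.2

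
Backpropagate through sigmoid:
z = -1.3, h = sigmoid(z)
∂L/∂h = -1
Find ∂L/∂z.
∂L/∂z = -0.1683

σ(-1.3) = 0.2142
σ'(-1.3) = σ(-1.3)(1 - σ(-1.3)) = 0.2142 × 0.7858 = 0.1683
∂L/∂z = ∂L/∂h · σ'(z) = -1 × 0.1683 = -0.1683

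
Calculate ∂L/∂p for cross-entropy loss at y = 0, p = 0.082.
∂L/∂p = 1.089

∂L/∂p = -y/p + (1-y)/(1-p) = 0 + 1/0.918 = 1.089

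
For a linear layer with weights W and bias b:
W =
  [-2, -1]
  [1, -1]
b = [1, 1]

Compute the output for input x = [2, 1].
y = [-4, 2]

Wx = [-2×2 + -1×1, 1×2 + -1×1]
   = [-5, 1]
y = Wx + b = [-5 + 1, 1 + 1] = [-4, 2]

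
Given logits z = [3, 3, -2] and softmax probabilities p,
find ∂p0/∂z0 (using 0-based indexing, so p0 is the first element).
∂p0/∂z0 = 0.25

p = softmax(z) = [0.4983, 0.4983, 0.003358]
p0 = 0.4983

∂p0/∂z0 = p0(1 - p0) = 0.4983 × (1 - 0.4983) = 0.25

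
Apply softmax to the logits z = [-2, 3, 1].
p = [0.0059, 0.8756, 0.1185]

exp(z) = [0.1353, 20.09, 2.718]
Sum = 22.94
p = [0.0059, 0.8756, 0.1185]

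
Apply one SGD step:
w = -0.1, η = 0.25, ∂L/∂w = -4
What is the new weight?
w_new = 0.9

w_new = w - η·∂L/∂w = -0.1 - 0.25×(-4) = -0.1 - (-1) = 0.9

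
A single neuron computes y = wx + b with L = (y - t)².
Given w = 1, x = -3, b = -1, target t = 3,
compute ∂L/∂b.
∂L/∂b = -14

y = wx + b = (1)(-3) + -1 = -4
∂L/∂y = 2(y - t) = 2(-4 - 3) = -14
∂y/∂b = 1
∂L/∂b = ∂L/∂y · ∂y/∂b = -14 × 1 = -14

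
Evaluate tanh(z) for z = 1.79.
0.9458

tanh(1.79) = (e^(1.79) - e^(-1.79))/(e^(1.79) + e^(-1.79)) = 0.9458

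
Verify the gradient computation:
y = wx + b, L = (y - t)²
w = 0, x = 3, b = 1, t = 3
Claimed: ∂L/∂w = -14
Incorrect

y = (0)(3) + 1 = 1
∂L/∂y = 2(y - t) = 2(1 - 3) = -4
∂y/∂w = x = 3
∂L/∂w = -4 × 3 = -12

Claimed value: -14
Incorrect: The correct gradient is -12.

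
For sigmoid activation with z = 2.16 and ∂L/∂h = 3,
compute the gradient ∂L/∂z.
∂L/∂z = 0.2781

σ(2.16) = 0.8966
σ'(2.16) = σ(2.16)(1 - σ(2.16)) = 0.8966 × 0.1034 = 0.09271
∂L/∂z = ∂L/∂h · σ'(z) = 3 × 0.09271 = 0.2781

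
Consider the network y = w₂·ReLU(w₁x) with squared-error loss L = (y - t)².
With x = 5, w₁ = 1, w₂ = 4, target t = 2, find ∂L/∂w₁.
∂L/∂w₁ = 720

Forward pass:
z = w₁x = 1×5 = 5
h = ReLU(5) = 5
y = w₂h = 4×5 = 20

Backward pass:
∂L/∂y = 2(y - t) = 2(20 - 2) = 36
∂y/∂h = w₂ = 4
∂h/∂z = 1 (ReLU derivative)
∂z/∂w₁ = x = 5

∂L/∂w₁ = 36 × 4 × 1 × 5 = 720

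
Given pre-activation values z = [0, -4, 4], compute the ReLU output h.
h = [0, 0, 4]

ReLU applied element-wise: max(0,0)=0, max(0,-4)=0, max(0,4)=4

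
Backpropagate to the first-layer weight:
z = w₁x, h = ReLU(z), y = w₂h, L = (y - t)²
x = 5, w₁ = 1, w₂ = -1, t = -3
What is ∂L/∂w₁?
∂L/∂w₁ = 20

Forward pass:
z = w₁x = 1×5 = 5
h = ReLU(5) = 5
y = w₂h = -1×5 = -5

Backward pass:
∂L/∂y = 2(y - t) = 2(-5 - -3) = -4
∂y/∂h = w₂ = -1
∂h/∂z = 1 (ReLU derivative)
∂z/∂w₁ = x = 5

∂L/∂w₁ = -4 × -1 × 1 × 5 = 20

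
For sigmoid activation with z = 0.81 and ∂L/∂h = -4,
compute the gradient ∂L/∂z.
∂L/∂z = -0.8524

σ(0.81) = 0.6921
σ'(0.81) = σ(0.81)(1 - σ(0.81)) = 0.6921 × 0.3079 = 0.2131
∂L/∂z = ∂L/∂h · σ'(z) = -4 × 0.2131 = -0.8524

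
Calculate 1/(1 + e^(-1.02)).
0.735

sigmoid(1.02) = 1/(1 + e^(-1.02)) = 1/(1 + 0.3606) = 0.735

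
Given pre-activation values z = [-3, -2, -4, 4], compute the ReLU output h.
h = [0, 0, 0, 4]

ReLU applied element-wise: max(0,-3)=0, max(0,-2)=0, max(0,-4)=0, max(0,4)=4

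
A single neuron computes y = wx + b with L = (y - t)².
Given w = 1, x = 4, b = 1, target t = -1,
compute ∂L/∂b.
∂L/∂b = 12

y = wx + b = (1)(4) + 1 = 5
∂L/∂y = 2(y - t) = 2(5 - -1) = 12
∂y/∂b = 1
∂L/∂b = ∂L/∂y · ∂y/∂b = 12 × 1 = 12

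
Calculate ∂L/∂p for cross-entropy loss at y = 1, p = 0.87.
∂L/∂p = -1.149

∂L/∂p = -y/p + (1-y)/(1-p) = -1/0.87 + 0 = -1.149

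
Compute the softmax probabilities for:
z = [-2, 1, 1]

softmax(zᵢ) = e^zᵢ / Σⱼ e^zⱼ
p = [0.0243, 0.4879, 0.4879]

exp(z) = [0.1353, 2.718, 2.718]
Sum = 5.572
p = [0.0243, 0.4879, 0.4879]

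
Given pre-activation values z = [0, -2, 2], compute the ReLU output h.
h = [0, 0, 2]

ReLU applied element-wise: max(0,0)=0, max(0,-2)=0, max(0,2)=2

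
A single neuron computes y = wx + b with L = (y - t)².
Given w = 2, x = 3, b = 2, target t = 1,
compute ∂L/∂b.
∂L/∂b = 14

y = wx + b = (2)(3) + 2 = 8
∂L/∂y = 2(y - t) = 2(8 - 1) = 14
∂y/∂b = 1
∂L/∂b = ∂L/∂y · ∂y/∂b = 14 × 1 = 14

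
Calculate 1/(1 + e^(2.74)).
0.06065

sigmoid(-2.74) = 1/(1 + e^(2.74)) = 1/(1 + 15.49) = 0.06065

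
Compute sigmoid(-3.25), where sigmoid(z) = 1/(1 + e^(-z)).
0.03733

sigmoid(-3.25) = 1/(1 + e^(3.25)) = 1/(1 + 25.79) = 0.03733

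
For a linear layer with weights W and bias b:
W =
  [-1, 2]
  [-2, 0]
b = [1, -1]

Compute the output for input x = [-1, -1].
y = [0, 1]

Wx = [-1×-1 + 2×-1, -2×-1 + 0×-1]
   = [-1, 2]
y = Wx + b = [-1 + 1, 2 + -1] = [0, 1]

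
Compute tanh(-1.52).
-0.9087

tanh(-1.52) = (e^(-1.52) - e^(1.52))/(e^(-1.52) + e^(1.52)) = -0.9087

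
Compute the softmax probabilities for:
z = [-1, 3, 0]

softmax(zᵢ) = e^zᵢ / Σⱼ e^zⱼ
p = [0.0171, 0.9362, 0.0466]

exp(z) = [0.3679, 20.09, 1]
Sum = 21.45
p = [0.0171, 0.9362, 0.0466]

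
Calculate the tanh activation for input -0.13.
-0.1293

tanh(-0.13) = (e^(-0.13) - e^(0.13))/(e^(-0.13) + e^(0.13)) = -0.1293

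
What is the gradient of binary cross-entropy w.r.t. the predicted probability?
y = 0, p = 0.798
∂L/∂p = 4.95

∂L/∂p = -y/p + (1-y)/(1-p) = 0 + 1/0.202 = 4.95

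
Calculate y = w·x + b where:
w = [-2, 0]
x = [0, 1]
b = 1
y = 1

y = (-2)(0) + (0)(1) + 1 = 1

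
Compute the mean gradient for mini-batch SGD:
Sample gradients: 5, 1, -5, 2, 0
Average gradient = 0.6

Average = (1/5)(5 + 1 + -5 + 2 + 0) = 3/5 = 0.6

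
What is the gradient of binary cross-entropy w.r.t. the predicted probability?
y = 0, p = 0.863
∂L/∂p = 7.299

∂L/∂p = -y/p + (1-y)/(1-p) = 0 + 1/0.137 = 7.299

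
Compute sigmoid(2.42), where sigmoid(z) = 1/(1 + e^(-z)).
0.9183

sigmoid(2.42) = 1/(1 + e^(-2.42)) = 1/(1 + 0.08892) = 0.9183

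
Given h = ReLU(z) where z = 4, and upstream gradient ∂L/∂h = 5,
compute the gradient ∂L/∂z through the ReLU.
∂L/∂z = 5

h = ReLU(4) = 4
Since z > 0: ∂h/∂z = 1
∂L/∂z = ∂L/∂h · ∂h/∂z = 5 × 1 = 5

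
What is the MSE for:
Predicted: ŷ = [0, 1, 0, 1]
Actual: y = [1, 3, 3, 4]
MSE = 5.75

MSE = (1/4)((0-1)² + (1-3)² + (0-3)² + (1-4)²) = (1/4)(1 + 4 + 9 + 9) = 5.75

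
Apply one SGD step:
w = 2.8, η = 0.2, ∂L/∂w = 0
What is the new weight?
w_new = 2.8

w_new = w - η·∂L/∂w = 2.8 - 0.2×(0) = 2.8 - (0) = 2.8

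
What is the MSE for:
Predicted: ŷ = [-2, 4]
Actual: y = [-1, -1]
MSE = 13

MSE = (1/2)((-2--1)² + (4--1)²) = (1/2)(1 + 25) = 13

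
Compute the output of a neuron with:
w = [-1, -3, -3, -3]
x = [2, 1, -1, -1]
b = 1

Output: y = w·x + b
y = 2

y = (-1)(2) + (-3)(1) + (-3)(-1) + (-3)(-1) + 1 = 2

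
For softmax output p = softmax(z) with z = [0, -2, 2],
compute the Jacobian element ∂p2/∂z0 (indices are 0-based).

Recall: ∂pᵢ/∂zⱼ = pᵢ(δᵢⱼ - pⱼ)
∂p2/∂z0 = -0.1017

p = softmax(z) = [0.1173, 0.01588, 0.8668]
p2 = 0.8668, p0 = 0.1173

∂p2/∂z0 = -p2 × p0 = -0.8668 × 0.1173 = -0.1017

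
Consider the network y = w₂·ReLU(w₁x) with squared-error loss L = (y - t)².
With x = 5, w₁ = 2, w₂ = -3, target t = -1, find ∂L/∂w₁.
∂L/∂w₁ = 870

Forward pass:
z = w₁x = 2×5 = 10
h = ReLU(10) = 10
y = w₂h = -3×10 = -30

Backward pass:
∂L/∂y = 2(y - t) = 2(-30 - -1) = -58
∂y/∂h = w₂ = -3
∂h/∂z = 1 (ReLU derivative)
∂z/∂w₁ = x = 5

∂L/∂w₁ = -58 × -3 × 1 × 5 = 870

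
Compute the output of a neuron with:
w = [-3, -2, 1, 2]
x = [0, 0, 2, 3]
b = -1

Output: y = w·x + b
y = 7

y = (-3)(0) + (-2)(0) + (1)(2) + (2)(3) + -1 = 7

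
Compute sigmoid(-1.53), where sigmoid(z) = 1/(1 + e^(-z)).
0.178

sigmoid(-1.53) = 1/(1 + e^(1.53)) = 1/(1 + 4.618) = 0.178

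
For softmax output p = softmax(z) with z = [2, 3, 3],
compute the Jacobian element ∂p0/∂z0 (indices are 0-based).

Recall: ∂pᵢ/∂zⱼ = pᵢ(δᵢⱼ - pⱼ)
∂p0/∂z0 = 0.1312

p = softmax(z) = [0.1554, 0.4223, 0.4223]
p0 = 0.1554

∂p0/∂z0 = p0(1 - p0) = 0.1554 × (1 - 0.1554) = 0.1312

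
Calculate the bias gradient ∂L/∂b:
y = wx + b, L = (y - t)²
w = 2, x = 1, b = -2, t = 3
∂L/∂b = -6

y = wx + b = (2)(1) + -2 = 0
∂L/∂y = 2(y - t) = 2(0 - 3) = -6
∂y/∂b = 1
∂L/∂b = ∂L/∂y · ∂y/∂b = -6 × 1 = -6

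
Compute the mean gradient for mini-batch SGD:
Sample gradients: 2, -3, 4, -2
Average gradient = 0.25

Average = (1/4)(2 + -3 + 4 + -2) = 1/4 = 0.25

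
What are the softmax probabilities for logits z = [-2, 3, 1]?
p = [0.0059, 0.8756, 0.1185]

exp(z) = [0.1353, 20.09, 2.718]
Sum = 22.94
p = [0.0059, 0.8756, 0.1185]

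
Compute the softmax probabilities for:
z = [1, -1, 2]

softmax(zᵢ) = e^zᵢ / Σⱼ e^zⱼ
p = [0.2595, 0.0351, 0.7054]

exp(z) = [2.718, 0.3679, 7.389]
Sum = 10.48
p = [0.2595, 0.0351, 0.7054]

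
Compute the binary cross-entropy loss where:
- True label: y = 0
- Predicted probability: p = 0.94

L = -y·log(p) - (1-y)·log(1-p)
L = 2.813

L = -0·log(0.94) - 1·log(0.06) = -log(0.06) = 2.813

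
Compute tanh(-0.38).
-0.3627

tanh(-0.38) = (e^(-0.38) - e^(0.38))/(e^(-0.38) + e^(0.38)) = -0.3627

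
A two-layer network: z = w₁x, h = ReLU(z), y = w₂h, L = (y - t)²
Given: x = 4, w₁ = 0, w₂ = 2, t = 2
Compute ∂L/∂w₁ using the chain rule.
∂L/∂w₁ = 0

Forward pass:
z = w₁x = 0×4 = 0
h = ReLU(0) = 0
y = w₂h = 2×0 = 0

Backward pass:
∂L/∂y = 2(y - t) = 2(0 - 2) = -4
∂y/∂h = w₂ = 2
∂h/∂z = 0 (ReLU derivative)
∂z/∂w₁ = x = 4

∂L/∂w₁ = -4 × 2 × 0 × 4 = 0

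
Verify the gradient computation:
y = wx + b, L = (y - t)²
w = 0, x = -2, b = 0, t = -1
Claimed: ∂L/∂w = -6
Incorrect

y = (0)(-2) + 0 = 0
∂L/∂y = 2(y - t) = 2(0 - -1) = 2
∂y/∂w = x = -2
∂L/∂w = 2 × -2 = -4

Claimed value: -6
Incorrect: The correct gradient is -4.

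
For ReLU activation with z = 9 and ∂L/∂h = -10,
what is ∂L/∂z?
∂L/∂z = -10

h = ReLU(9) = 9
Since z > 0: ∂h/∂z = 1
∂L/∂z = ∂L/∂h · ∂h/∂z = -10 × 1 = -10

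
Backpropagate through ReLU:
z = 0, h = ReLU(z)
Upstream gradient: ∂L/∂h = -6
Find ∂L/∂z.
∂L/∂z = 0

h = ReLU(0) = 0
At z = 0: ∂h/∂z = 0 (by convention)
∂L/∂z = ∂L/∂h · ∂h/∂z = -6 × 0 = 0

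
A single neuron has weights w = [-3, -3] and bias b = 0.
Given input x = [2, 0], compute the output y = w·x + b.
y = -6

y = (-3)(2) + (-3)(0) + 0 = -6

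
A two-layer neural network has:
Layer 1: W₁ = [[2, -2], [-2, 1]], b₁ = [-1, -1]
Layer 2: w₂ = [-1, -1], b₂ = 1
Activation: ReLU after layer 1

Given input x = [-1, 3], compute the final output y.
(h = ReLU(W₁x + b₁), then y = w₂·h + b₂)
y = -3

Layer 1 pre-activation: z₁ = [-9, 4]
After ReLU: h = [0, 4]
Layer 2 output: y = -1×0 + -1×4 + 1 = -3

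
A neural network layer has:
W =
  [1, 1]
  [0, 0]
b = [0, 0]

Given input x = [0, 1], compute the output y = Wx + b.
y = [1, 0]

Wx = [1×0 + 1×1, 0×0 + 0×1]
   = [1, 0]
y = Wx + b = [1 + 0, 0 + 0] = [1, 0]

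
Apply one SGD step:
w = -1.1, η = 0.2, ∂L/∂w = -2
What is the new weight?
w_new = -0.7

w_new = w - η·∂L/∂w = -1.1 - 0.2×(-2) = -1.1 - (-0.4) = -0.7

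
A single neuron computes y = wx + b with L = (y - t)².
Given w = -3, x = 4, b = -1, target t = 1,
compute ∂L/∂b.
∂L/∂b = -28

y = wx + b = (-3)(4) + -1 = -13
∂L/∂y = 2(y - t) = 2(-13 - 1) = -28
∂y/∂b = 1
∂L/∂b = ∂L/∂y · ∂y/∂b = -28 × 1 = -28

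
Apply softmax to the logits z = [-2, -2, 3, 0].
p = [0.0063, 0.0063, 0.9405, 0.0468]

exp(z) = [0.1353, 0.1353, 20.09, 1]
Sum = 21.36
p = [0.0063, 0.0063, 0.9405, 0.0468]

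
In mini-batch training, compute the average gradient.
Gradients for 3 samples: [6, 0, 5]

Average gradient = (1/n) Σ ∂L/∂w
Average gradient = 3.667

Average = (1/3)(6 + 0 + 5) = 11/3 = 3.667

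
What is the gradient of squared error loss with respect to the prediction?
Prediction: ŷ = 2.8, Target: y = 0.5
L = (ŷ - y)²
∂L/∂ŷ = 4.6

∂L/∂ŷ = 2(ŷ - y) = 2(2.8 - 0.5) = 2(2.3) = 4.6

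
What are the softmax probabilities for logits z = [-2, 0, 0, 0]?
p = [0.0432, 0.3189, 0.3189, 0.3189]

exp(z) = [0.1353, 1, 1, 1]
Sum = 3.135
p = [0.0432, 0.3189, 0.3189, 0.3189]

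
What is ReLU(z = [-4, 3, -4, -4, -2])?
h = [0, 3, 0, 0, 0]

ReLU applied element-wise: max(0,-4)=0, max(0,3)=3, max(0,-4)=0, max(0,-4)=0, max(0,-2)=0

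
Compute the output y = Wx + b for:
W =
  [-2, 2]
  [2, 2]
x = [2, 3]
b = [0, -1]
y = [2, 9]

Wx = [-2×2 + 2×3, 2×2 + 2×3]
   = [2, 10]
y = Wx + b = [2 + 0, 10 + -1] = [2, 9]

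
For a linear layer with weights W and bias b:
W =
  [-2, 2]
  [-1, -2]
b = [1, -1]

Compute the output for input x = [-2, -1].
y = [3, 3]

Wx = [-2×-2 + 2×-1, -1×-2 + -2×-1]
   = [2, 4]
y = Wx + b = [2 + 1, 4 + -1] = [3, 3]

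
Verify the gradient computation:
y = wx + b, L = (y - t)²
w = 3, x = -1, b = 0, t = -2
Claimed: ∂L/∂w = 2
Correct

y = (3)(-1) + 0 = -3
∂L/∂y = 2(y - t) = 2(-3 - -2) = -2
∂y/∂w = x = -1
∂L/∂w = -2 × -1 = 2

Claimed value: 2
Correct: The correct gradient is 2.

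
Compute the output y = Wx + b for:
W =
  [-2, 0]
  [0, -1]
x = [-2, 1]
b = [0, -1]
y = [4, -2]

Wx = [-2×-2 + 0×1, 0×-2 + -1×1]
   = [4, -1]
y = Wx + b = [4 + 0, -1 + -1] = [4, -2]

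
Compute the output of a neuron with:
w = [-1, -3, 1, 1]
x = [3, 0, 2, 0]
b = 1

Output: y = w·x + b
y = 0

y = (-1)(3) + (-3)(0) + (1)(2) + (1)(0) + 1 = 0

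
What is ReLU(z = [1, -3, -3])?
h = [1, 0, 0]

ReLU applied element-wise: max(0,1)=1, max(0,-3)=0, max(0,-3)=0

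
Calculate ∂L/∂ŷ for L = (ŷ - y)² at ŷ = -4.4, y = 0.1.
∂L/∂ŷ = -9.0

∂L/∂ŷ = 2(ŷ - y) = 2(-4.4 - 0.1) = 2(-4.5) = -9.0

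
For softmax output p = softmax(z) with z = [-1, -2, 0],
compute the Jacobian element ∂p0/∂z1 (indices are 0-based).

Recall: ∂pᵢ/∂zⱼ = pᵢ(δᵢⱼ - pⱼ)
∂p0/∂z1 = -0.02203

p = softmax(z) = [0.2447, 0.09003, 0.6652]
p0 = 0.2447, p1 = 0.09003

∂p0/∂z1 = -p0 × p1 = -0.2447 × 0.09003 = -0.02203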